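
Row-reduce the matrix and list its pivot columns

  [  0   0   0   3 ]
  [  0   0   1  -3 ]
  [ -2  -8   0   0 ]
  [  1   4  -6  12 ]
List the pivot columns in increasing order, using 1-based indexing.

R1 ↔ R3
  [ -2  -8   0   0 ]
  [  0   0   1  -3 ]
  [  0   0   0   3 ]
  [  1   4  -6  12 ]
R1 -> -1/2·R1
  [ 1  4   0   0 ]
  [ 0  0   1  -3 ]
  [ 0  0   0   3 ]
  [ 1  4  -6  12 ]
R4 -> R4 − R1
  [ 1  4   0   0 ]
  [ 0  0   1  -3 ]
  [ 0  0   0   3 ]
  [ 0  0  -6  12 ]
R4 -> R4 + 6·R2
  [ 1  4  0   0 ]
  [ 0  0  1  -3 ]
  [ 0  0  0   3 ]
  [ 0  0  0  -6 ]
R3 -> 1/3·R3
  [ 1  4  0   0 ]
  [ 0  0  1  -3 ]
  [ 0  0  0   1 ]
  [ 0  0  0  -6 ]
R4 -> R4 + 6·R3
  [ 1  4  0   0 ]
  [ 0  0  1  -3 ]
  [ 0  0  0   1 ]
  [ 0  0  0   0 ]
R2 -> R2 + 3·R3
  [ 1  4  0  0 ]
  [ 0  0  1  0 ]
  [ 0  0  0  1 ]
  [ 0  0  0  0 ]
Pivot columns are the columns containing a leading 1.

1, 3, 4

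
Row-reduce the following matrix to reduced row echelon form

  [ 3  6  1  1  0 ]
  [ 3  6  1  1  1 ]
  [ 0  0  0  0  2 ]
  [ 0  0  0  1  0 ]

[[1, 2, 1/3, 0, 0], [0, 0, 0, 1, 0], [0, 0, 0, 0, 1], [0, 0, 0, 0, 0]]

Multiply R1 by 1/3.
  [ 1  2  1/3  1/3  0 ]
  [ 3  6    1    1  1 ]
  [ 0  0    0    0  2 ]
  [ 0  0    0    1  0 ]
Subtract 3 times R1 from R2.
  [ 1  2  1/3  1/3  0 ]
  [ 0  0    0    0  1 ]
  [ 0  0    0    0  2 ]
  [ 0  0    0    1  0 ]
Swap R2 and R4.
  [ 1  2  1/3  1/3  0 ]
  [ 0  0    0    1  0 ]
  [ 0  0    0    0  2 ]
  [ 0  0    0    0  1 ]
Multiply R3 by 1/2.
  [ 1  2  1/3  1/3  0 ]
  [ 0  0    0    1  0 ]
  [ 0  0    0    0  1 ]
  [ 0  0    0    0  1 ]
Subtract R3 from R4.
  [ 1  2  1/3  1/3  0 ]
  [ 0  0    0    1  0 ]
  [ 0  0    0    0  1 ]
  [ 0  0    0    0  0 ]
Subtract 1/3 times R2 from R1.
  [ 1  2  1/3  0  0 ]
  [ 0  0    0  1  0 ]
  [ 0  0    0  0  1 ]
  [ 0  0    0  0  0 ]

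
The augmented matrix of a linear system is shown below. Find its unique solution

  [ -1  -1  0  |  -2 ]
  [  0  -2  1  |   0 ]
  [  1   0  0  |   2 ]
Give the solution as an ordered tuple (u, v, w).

(2, 0, 0)

r1 -> -1·r1
  [ 1   1  0  |  2 ]
  [ 0  -2  1  |  0 ]
  [ 1   0  0  |  2 ]
r3 -> r3 − r1
  [ 1   1  0  |  2 ]
  [ 0  -2  1  |  0 ]
  [ 0  -1  0  |  0 ]
r2 -> -1/2·r2
  [ 1   1     0  |  2 ]
  [ 0   1  -1/2  |  0 ]
  [ 0  -1     0  |  0 ]
r3 -> r3 + r2
  [ 1  1     0  |  2 ]
  [ 0  1  -1/2  |  0 ]
  [ 0  0  -1/2  |  0 ]
r3 -> -2·r3
  [ 1  1     0  |  2 ]
  [ 0  1  -1/2  |  0 ]
  [ 0  0     1  |  0 ]
r2 -> r2 + 1/2·r3
  [ 1  1  0  |  2 ]
  [ 0  1  0  |  0 ]
  [ 0  0  1  |  0 ]
r1 -> r1 − r2
  [ 1  0  0  |  2 ]
  [ 0  1  0  |  0 ]
  [ 0  0  1  |  0 ]
Reading off the last column: u = 2, v = 0, w = 0.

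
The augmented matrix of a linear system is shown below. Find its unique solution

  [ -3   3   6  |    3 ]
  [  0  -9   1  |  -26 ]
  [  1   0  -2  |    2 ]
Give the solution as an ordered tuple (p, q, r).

(4, 3, 1)

Multiply r1 by -1/3.
Subtract r1 from r3.
Multiply r2 by -1/9.
Subtract r2 from r3.
Multiply r3 by 9.
Add 1/9 times r3 to r2.
Add 2 times r3 to r1.
Add r2 to r1.
Reading off the last column: p = 4, q = 3, r = 1.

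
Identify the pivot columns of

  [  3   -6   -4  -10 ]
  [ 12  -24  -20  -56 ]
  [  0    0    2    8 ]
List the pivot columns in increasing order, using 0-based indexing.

R1 ← 1/3·R1
  [  1   -2  -4/3  -10/3 ]
  [ 12  -24   -20    -56 ]
  [  0    0     2      8 ]
R2 ← R2 − 12·R1
  [ 1  -2  -4/3  -10/3 ]
  [ 0   0    -4    -16 ]
  [ 0   0     2      8 ]
R2 ← -1/4·R2
  [ 1  -2  -4/3  -10/3 ]
  [ 0   0     1      4 ]
  [ 0   0     2      8 ]
R3 ← R3 − 2·R2
  [ 1  -2  -4/3  -10/3 ]
  [ 0   0     1      4 ]
  [ 0   0     0      0 ]
R1 ← R1 + 4/3·R2
  [ 1  -2  0  2 ]
  [ 0   0  1  4 ]
  [ 0   0  0  0 ]
Pivot columns are the columns containing a leading 1.

0, 2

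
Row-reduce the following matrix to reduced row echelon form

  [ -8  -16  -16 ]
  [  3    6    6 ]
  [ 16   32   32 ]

r1 -> -1/8·r1
r2 -> r2 − 3·r1
r3 -> r3 − 16·r1

[[1, 2, 2], [0, 0, 0], [0, 0, 0]]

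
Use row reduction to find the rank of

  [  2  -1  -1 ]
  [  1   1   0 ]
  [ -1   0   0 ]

rank = 3

R1 := 1/2·R1
  [  1  -1/2  -1/2 ]
  [  1     1     0 ]
  [ -1     0     0 ]
R2 := R2 − R1
  [  1  -1/2  -1/2 ]
  [  0   3/2   1/2 ]
  [ -1     0     0 ]
R3 := R3 + R1
  [ 1  -1/2  -1/2 ]
  [ 0   3/2   1/2 ]
  [ 0  -1/2  -1/2 ]
R2 := 2/3·R2
  [ 1  -1/2  -1/2 ]
  [ 0     1   1/3 ]
  [ 0  -1/2  -1/2 ]
R3 := R3 + 1/2·R2
  [ 1  -1/2  -1/2 ]
  [ 0     1   1/3 ]
  [ 0     0  -1/3 ]
R3 := -3·R3
  [ 1  -1/2  -1/2 ]
  [ 0     1   1/3 ]
  [ 0     0     1 ]
R2 := R2 − 1/3·R3
  [ 1  -1/2  -1/2 ]
  [ 0     1     0 ]
  [ 0     0     1 ]
R1 := R1 + 1/2·R3
  [ 1  -1/2  0 ]
  [ 0     1  0 ]
  [ 0     0  1 ]
R1 := R1 + 1/2·R2
  [ 1  0  0 ]
  [ 0  1  0 ]
  [ 0  0  1 ]
The reduced form has 3 nonzero rows.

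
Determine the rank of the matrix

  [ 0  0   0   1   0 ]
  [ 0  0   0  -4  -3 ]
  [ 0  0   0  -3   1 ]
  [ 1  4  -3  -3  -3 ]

Swap ρ1 and ρ4.
  [ 1  4  -3  -3  -3 ]
  [ 0  0   0  -4  -3 ]
  [ 0  0   0  -3   1 ]
  [ 0  0   0   1   0 ]
Multiply ρ2 by -1/4.
  [ 1  4  -3  -3   -3 ]
  [ 0  0   0   1  3/4 ]
  [ 0  0   0  -3    1 ]
  [ 0  0   0   1    0 ]
Add 3 times ρ2 to ρ3.
  [ 1  4  -3  -3    -3 ]
  [ 0  0   0   1   3/4 ]
  [ 0  0   0   0  13/4 ]
  [ 0  0   0   1     0 ]
Subtract ρ2 from ρ4.
  [ 1  4  -3  -3    -3 ]
  [ 0  0   0   1   3/4 ]
  [ 0  0   0   0  13/4 ]
  [ 0  0   0   0  -3/4 ]
Multiply ρ3 by 4/13.
  [ 1  4  -3  -3    -3 ]
  [ 0  0   0   1   3/4 ]
  [ 0  0   0   0     1 ]
  [ 0  0   0   0  -3/4 ]
Add 3/4 times ρ3 to ρ4.
  [ 1  4  -3  -3   -3 ]
  [ 0  0   0   1  3/4 ]
  [ 0  0   0   0    1 ]
  [ 0  0   0   0    0 ]
Subtract 3/4 times ρ3 from ρ2.
  [ 1  4  -3  -3  -3 ]
  [ 0  0   0   1   0 ]
  [ 0  0   0   0   1 ]
  [ 0  0   0   0   0 ]
Add 3 times ρ3 to ρ1.
  [ 1  4  -3  -3  0 ]
  [ 0  0   0   1  0 ]
  [ 0  0   0   0  1 ]
  [ 0  0   0   0  0 ]
Add 3 times ρ2 to ρ1.
  [ 1  4  -3  0  0 ]
  [ 0  0   0  1  0 ]
  [ 0  0   0  0  1 ]
  [ 0  0   0  0  0 ]
The reduced form has 3 nonzero rows.

rank = 3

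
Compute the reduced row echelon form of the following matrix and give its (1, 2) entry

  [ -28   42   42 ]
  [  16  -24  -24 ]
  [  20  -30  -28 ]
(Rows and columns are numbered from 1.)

-3/2

R1 := -1/28·R1
  [  1  -3/2  -3/2 ]
  [ 16   -24   -24 ]
  [ 20   -30   -28 ]
R2 := R2 − 16·R1
  [  1  -3/2  -3/2 ]
  [  0     0     0 ]
  [ 20   -30   -28 ]
R3 := R3 − 20·R1
  [ 1  -3/2  -3/2 ]
  [ 0     0     0 ]
  [ 0     0     2 ]
R2 <-> R3
  [ 1  -3/2  -3/2 ]
  [ 0     0     2 ]
  [ 0     0     0 ]
R2 := 1/2·R2
  [ 1  -3/2  -3/2 ]
  [ 0     0     1 ]
  [ 0     0     0 ]
R1 := R1 + 3/2·R2
  [ 1  -3/2  0 ]
  [ 0     0  1 ]
  [ 0     0  0 ]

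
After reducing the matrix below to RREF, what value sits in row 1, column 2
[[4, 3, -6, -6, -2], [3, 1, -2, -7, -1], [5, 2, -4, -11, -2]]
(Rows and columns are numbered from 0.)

-2

R1 → 1/4·R1
  [ 1  3/4  -3/2  -3/2  -1/2 ]
  [ 3    1    -2    -7    -1 ]
  [ 5    2    -4   -11    -2 ]
R2 → R2 − 3·R1
  [ 1   3/4  -3/2  -3/2  -1/2 ]
  [ 0  -5/4   5/2  -5/2   1/2 ]
  [ 5     2    -4   -11    -2 ]
R3 → R3 − 5·R1
  [ 1   3/4  -3/2  -3/2  -1/2 ]
  [ 0  -5/4   5/2  -5/2   1/2 ]
  [ 0  -7/4   7/2  -7/2   1/2 ]
R2 → -4/5·R2
  [ 1   3/4  -3/2  -3/2  -1/2 ]
  [ 0     1    -2     2  -2/5 ]
  [ 0  -7/4   7/2  -7/2   1/2 ]
R3 → R3 + 7/4·R2
  [ 1  3/4  -3/2  -3/2  -1/2 ]
  [ 0    1    -2     2  -2/5 ]
  [ 0    0     0     0  -1/5 ]
R3 → -5·R3
  [ 1  3/4  -3/2  -3/2  -1/2 ]
  [ 0    1    -2     2  -2/5 ]
  [ 0    0     0     0     1 ]
R2 → R2 + 2/5·R3
  [ 1  3/4  -3/2  -3/2  -1/2 ]
  [ 0    1    -2     2     0 ]
  [ 0    0     0     0     1 ]
R1 → R1 + 1/2·R3
  [ 1  3/4  -3/2  -3/2  0 ]
  [ 0    1    -2     2  0 ]
  [ 0    0     0     0  1 ]
R1 → R1 − 3/4·R2
  [ 1  0   0  -3  0 ]
  [ 0  1  -2   2  0 ]
  [ 0  0   0   0  1 ]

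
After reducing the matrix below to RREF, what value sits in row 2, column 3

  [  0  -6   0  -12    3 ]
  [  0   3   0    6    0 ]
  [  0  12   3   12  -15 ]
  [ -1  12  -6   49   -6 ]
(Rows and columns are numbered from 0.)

-4

R1 <-> R4
  [ -1  12  -6   49   -6 ]
  [  0   3   0    6    0 ]
  [  0  12   3   12  -15 ]
  [  0  -6   0  -12    3 ]
R1 → -1·R1
  [ 1  -12  6  -49    6 ]
  [ 0    3  0    6    0 ]
  [ 0   12  3   12  -15 ]
  [ 0   -6  0  -12    3 ]
R2 → 1/3·R2
  [ 1  -12  6  -49    6 ]
  [ 0    1  0    2    0 ]
  [ 0   12  3   12  -15 ]
  [ 0   -6  0  -12    3 ]
R3 → R3 − 12·R2
  [ 1  -12  6  -49    6 ]
  [ 0    1  0    2    0 ]
  [ 0    0  3  -12  -15 ]
  [ 0   -6  0  -12    3 ]
R4 → R4 + 6·R2
  [ 1  -12  6  -49    6 ]
  [ 0    1  0    2    0 ]
  [ 0    0  3  -12  -15 ]
  [ 0    0  0    0    3 ]
R3 → 1/3·R3
  [ 1  -12  6  -49   6 ]
  [ 0    1  0    2   0 ]
  [ 0    0  1   -4  -5 ]
  [ 0    0  0    0   3 ]
R4 → 1/3·R4
  [ 1  -12  6  -49   6 ]
  [ 0    1  0    2   0 ]
  [ 0    0  1   -4  -5 ]
  [ 0    0  0    0   1 ]
R3 → R3 + 5·R4
  [ 1  -12  6  -49  6 ]
  [ 0    1  0    2  0 ]
  [ 0    0  1   -4  0 ]
  [ 0    0  0    0  1 ]
R1 → R1 − 6·R4
  [ 1  -12  6  -49  0 ]
  [ 0    1  0    2  0 ]
  [ 0    0  1   -4  0 ]
  [ 0    0  0    0  1 ]
R1 → R1 − 6·R3
  [ 1  -12  0  -25  0 ]
  [ 0    1  0    2  0 ]
  [ 0    0  1   -4  0 ]
  [ 0    0  0    0  1 ]
R1 → R1 + 12·R2
  [ 1  0  0  -1  0 ]
  [ 0  1  0   2  0 ]
  [ 0  0  1  -4  0 ]
  [ 0  0  0   0  1 ]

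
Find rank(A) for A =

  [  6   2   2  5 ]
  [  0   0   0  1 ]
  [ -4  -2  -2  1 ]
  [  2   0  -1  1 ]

R1 := 1/6·R1
  [  1  1/3  1/3  5/6 ]
  [  0    0    0    1 ]
  [ -4   -2   -2    1 ]
  [  2    0   -1    1 ]
R3 := R3 + 4·R1
  [ 1   1/3   1/3   5/6 ]
  [ 0     0     0     1 ]
  [ 0  -2/3  -2/3  13/3 ]
  [ 2     0    -1     1 ]
R4 := R4 − 2·R1
  [ 1   1/3   1/3   5/6 ]
  [ 0     0     0     1 ]
  [ 0  -2/3  -2/3  13/3 ]
  [ 0  -2/3  -5/3  -2/3 ]
R2 ↔ R3
  [ 1   1/3   1/3   5/6 ]
  [ 0  -2/3  -2/3  13/3 ]
  [ 0     0     0     1 ]
  [ 0  -2/3  -5/3  -2/3 ]
R2 := -3/2·R2
  [ 1   1/3   1/3    5/6 ]
  [ 0     1     1  -13/2 ]
  [ 0     0     0      1 ]
  [ 0  -2/3  -5/3   -2/3 ]
R4 := R4 + 2/3·R2
  [ 1  1/3  1/3    5/6 ]
  [ 0    1    1  -13/2 ]
  [ 0    0    0      1 ]
  [ 0    0   -1     -5 ]
R3 ↔ R4
  [ 1  1/3  1/3    5/6 ]
  [ 0    1    1  -13/2 ]
  [ 0    0   -1     -5 ]
  [ 0    0    0      1 ]
R3 := -1·R3
  [ 1  1/3  1/3    5/6 ]
  [ 0    1    1  -13/2 ]
  [ 0    0    1      5 ]
  [ 0    0    0      1 ]
R3 := R3 − 5·R4
  [ 1  1/3  1/3    5/6 ]
  [ 0    1    1  -13/2 ]
  [ 0    0    1      0 ]
  [ 0    0    0      1 ]
R2 := R2 + 13/2·R4
  [ 1  1/3  1/3  5/6 ]
  [ 0    1    1    0 ]
  [ 0    0    1    0 ]
  [ 0    0    0    1 ]
R1 := R1 − 5/6·R4
  [ 1  1/3  1/3  0 ]
  [ 0    1    1  0 ]
  [ 0    0    1  0 ]
  [ 0    0    0  1 ]
R2 := R2 − R3
  [ 1  1/3  1/3  0 ]
  [ 0    1    0  0 ]
  [ 0    0    1  0 ]
  [ 0    0    0  1 ]
R1 := R1 − 1/3·R3
  [ 1  1/3  0  0 ]
  [ 0    1  0  0 ]
  [ 0    0  1  0 ]
  [ 0    0  0  1 ]
R1 := R1 − 1/3·R2
  [ 1  0  0  0 ]
  [ 0  1  0  0 ]
  [ 0  0  1  0 ]
  [ 0  0  0  1 ]
The reduced form has 4 nonzero rows.

rank = 4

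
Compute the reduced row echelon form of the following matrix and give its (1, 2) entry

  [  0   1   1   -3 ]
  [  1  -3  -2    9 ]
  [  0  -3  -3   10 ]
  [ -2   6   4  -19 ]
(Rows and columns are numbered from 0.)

1

ρ1 ↔ ρ2
  [  1  -3  -2    9 ]
  [  0   1   1   -3 ]
  [  0  -3  -3   10 ]
  [ -2   6   4  -19 ]
ρ4 → ρ4 + 2·ρ1
  [ 1  -3  -2   9 ]
  [ 0   1   1  -3 ]
  [ 0  -3  -3  10 ]
  [ 0   0   0  -1 ]
ρ3 → ρ3 + 3·ρ2
  [ 1  -3  -2   9 ]
  [ 0   1   1  -3 ]
  [ 0   0   0   1 ]
  [ 0   0   0  -1 ]
ρ4 → ρ4 + ρ3
  [ 1  -3  -2   9 ]
  [ 0   1   1  -3 ]
  [ 0   0   0   1 ]
  [ 0   0   0   0 ]
ρ2 → ρ2 + 3·ρ3
  [ 1  -3  -2  9 ]
  [ 0   1   1  0 ]
  [ 0   0   0  1 ]
  [ 0   0   0  0 ]
ρ1 → ρ1 − 9·ρ3
  [ 1  -3  -2  0 ]
  [ 0   1   1  0 ]
  [ 0   0   0  1 ]
  [ 0   0   0  0 ]
ρ1 → ρ1 + 3·ρ2
  [ 1  0  1  0 ]
  [ 0  1  1  0 ]
  [ 0  0  0  1 ]
  [ 0  0  0  0 ]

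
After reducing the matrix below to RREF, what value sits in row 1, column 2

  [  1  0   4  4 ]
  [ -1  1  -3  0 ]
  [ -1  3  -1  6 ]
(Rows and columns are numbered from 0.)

1

ρ2 := ρ2 + ρ1
  [  1  0   4  4 ]
  [  0  1   1  4 ]
  [ -1  3  -1  6 ]
ρ3 := ρ3 + ρ1
  [ 1  0  4   4 ]
  [ 0  1  1   4 ]
  [ 0  3  3  10 ]
ρ3 := ρ3 − 3·ρ2
  [ 1  0  4   4 ]
  [ 0  1  1   4 ]
  [ 0  0  0  -2 ]
ρ3 := -1/2·ρ3
  [ 1  0  4  4 ]
  [ 0  1  1  4 ]
  [ 0  0  0  1 ]
ρ2 := ρ2 − 4·ρ3
  [ 1  0  4  4 ]
  [ 0  1  1  0 ]
  [ 0  0  0  1 ]
ρ1 := ρ1 − 4·ρ3
  [ 1  0  4  0 ]
  [ 0  1  1  0 ]
  [ 0  0  0  1 ]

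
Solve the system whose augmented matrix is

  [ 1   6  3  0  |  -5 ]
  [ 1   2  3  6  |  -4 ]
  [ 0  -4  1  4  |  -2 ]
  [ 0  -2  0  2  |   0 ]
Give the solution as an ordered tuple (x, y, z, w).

r2 := r2 − r1
  [ 1   6  3  0  |  -5 ]
  [ 0  -4  0  6  |   1 ]
  [ 0  -4  1  4  |  -2 ]
  [ 0  -2  0  2  |   0 ]
r2 := -1/4·r2
  [ 1   6  3     0  |    -5 ]
  [ 0   1  0  -3/2  |  -1/4 ]
  [ 0  -4  1     4  |    -2 ]
  [ 0  -2  0     2  |     0 ]
r3 := r3 + 4·r2
  [ 1   6  3     0  |    -5 ]
  [ 0   1  0  -3/2  |  -1/4 ]
  [ 0   0  1    -2  |    -3 ]
  [ 0  -2  0     2  |     0 ]
r4 := r4 + 2·r2
  [ 1  6  3     0  |    -5 ]
  [ 0  1  0  -3/2  |  -1/4 ]
  [ 0  0  1    -2  |    -3 ]
  [ 0  0  0    -1  |  -1/2 ]
r4 := -1·r4
  [ 1  6  3     0  |    -5 ]
  [ 0  1  0  -3/2  |  -1/4 ]
  [ 0  0  1    -2  |    -3 ]
  [ 0  0  0     1  |   1/2 ]
r3 := r3 + 2·r4
  [ 1  6  3     0  |    -5 ]
  [ 0  1  0  -3/2  |  -1/4 ]
  [ 0  0  1     0  |    -2 ]
  [ 0  0  0     1  |   1/2 ]
r2 := r2 + 3/2·r4
  [ 1  6  3  0  |   -5 ]
  [ 0  1  0  0  |  1/2 ]
  [ 0  0  1  0  |   -2 ]
  [ 0  0  0  1  |  1/2 ]
r1 := r1 − 3·r3
  [ 1  6  0  0  |    1 ]
  [ 0  1  0  0  |  1/2 ]
  [ 0  0  1  0  |   -2 ]
  [ 0  0  0  1  |  1/2 ]
r1 := r1 − 6·r2
  [ 1  0  0  0  |   -2 ]
  [ 0  1  0  0  |  1/2 ]
  [ 0  0  1  0  |   -2 ]
  [ 0  0  0  1  |  1/2 ]
Reading off the last column: x = -2, y = 1/2, z = -2, w = 1/2.

(-2, 1/2, -2, 1/2)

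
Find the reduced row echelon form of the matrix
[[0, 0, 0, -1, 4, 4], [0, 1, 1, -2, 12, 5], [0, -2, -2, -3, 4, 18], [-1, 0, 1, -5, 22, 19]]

Swap r1 and r4.
  [ -1   0   1  -5  22  19 ]
  [  0   1   1  -2  12   5 ]
  [  0  -2  -2  -3   4  18 ]
  [  0   0   0  -1   4   4 ]
Multiply r1 by -1.
  [ 1   0  -1   5  -22  -19 ]
  [ 0   1   1  -2   12    5 ]
  [ 0  -2  -2  -3    4   18 ]
  [ 0   0   0  -1    4    4 ]
Add 2 times r2 to r3.
  [ 1  0  -1   5  -22  -19 ]
  [ 0  1   1  -2   12    5 ]
  [ 0  0   0  -7   28   28 ]
  [ 0  0   0  -1    4    4 ]
Multiply r3 by -1/7.
  [ 1  0  -1   5  -22  -19 ]
  [ 0  1   1  -2   12    5 ]
  [ 0  0   0   1   -4   -4 ]
  [ 0  0   0  -1    4    4 ]
Add r3 to r4.
  [ 1  0  -1   5  -22  -19 ]
  [ 0  1   1  -2   12    5 ]
  [ 0  0   0   1   -4   -4 ]
  [ 0  0   0   0    0    0 ]
Add 2 times r3 to r2.
  [ 1  0  -1  5  -22  -19 ]
  [ 0  1   1  0    4   -3 ]
  [ 0  0   0  1   -4   -4 ]
  [ 0  0   0  0    0    0 ]
Subtract 5 times r3 from r1.
  [ 1  0  -1  0  -2   1 ]
  [ 0  1   1  0   4  -3 ]
  [ 0  0   0  1  -4  -4 ]
  [ 0  0   0  0   0   0 ]

[[1, 0, -1, 0, -2, 1], [0, 1, 1, 0, 4, -3], [0, 0, 0, 1, -4, -4], [0, 0, 0, 0, 0, 0]]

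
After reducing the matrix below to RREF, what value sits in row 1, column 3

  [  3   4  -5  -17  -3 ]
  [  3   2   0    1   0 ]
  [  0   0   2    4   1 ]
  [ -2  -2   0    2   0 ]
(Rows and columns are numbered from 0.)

-4

R1 ← 1/3·R1
  [  1  4/3  -5/3  -17/3  -1 ]
  [  3    2     0      1   0 ]
  [  0    0     2      4   1 ]
  [ -2   -2     0      2   0 ]
R2 ← R2 − 3·R1
  [  1  4/3  -5/3  -17/3  -1 ]
  [  0   -2     5     18   3 ]
  [  0    0     2      4   1 ]
  [ -2   -2     0      2   0 ]
R4 ← R4 + 2·R1
  [ 1  4/3   -5/3  -17/3  -1 ]
  [ 0   -2      5     18   3 ]
  [ 0    0      2      4   1 ]
  [ 0  2/3  -10/3  -28/3  -2 ]
R2 ← -1/2·R2
  [ 1  4/3   -5/3  -17/3    -1 ]
  [ 0    1   -5/2     -9  -3/2 ]
  [ 0    0      2      4     1 ]
  [ 0  2/3  -10/3  -28/3    -2 ]
R4 ← R4 − 2/3·R2
  [ 1  4/3  -5/3  -17/3    -1 ]
  [ 0    1  -5/2     -9  -3/2 ]
  [ 0    0     2      4     1 ]
  [ 0    0  -5/3  -10/3    -1 ]
R3 ← 1/2·R3
  [ 1  4/3  -5/3  -17/3    -1 ]
  [ 0    1  -5/2     -9  -3/2 ]
  [ 0    0     1      2   1/2 ]
  [ 0    0  -5/3  -10/3    -1 ]
R4 ← R4 + 5/3·R3
  [ 1  4/3  -5/3  -17/3    -1 ]
  [ 0    1  -5/2     -9  -3/2 ]
  [ 0    0     1      2   1/2 ]
  [ 0    0     0      0  -1/6 ]
R4 ← -6·R4
  [ 1  4/3  -5/3  -17/3    -1 ]
  [ 0    1  -5/2     -9  -3/2 ]
  [ 0    0     1      2   1/2 ]
  [ 0    0     0      0     1 ]
R3 ← R3 − 1/2·R4
  [ 1  4/3  -5/3  -17/3    -1 ]
  [ 0    1  -5/2     -9  -3/2 ]
  [ 0    0     1      2     0 ]
  [ 0    0     0      0     1 ]
R2 ← R2 + 3/2·R4
  [ 1  4/3  -5/3  -17/3  -1 ]
  [ 0    1  -5/2     -9   0 ]
  [ 0    0     1      2   0 ]
  [ 0    0     0      0   1 ]
R1 ← R1 + R4
  [ 1  4/3  -5/3  -17/3  0 ]
  [ 0    1  -5/2     -9  0 ]
  [ 0    0     1      2  0 ]
  [ 0    0     0      0  1 ]
R2 ← R2 + 5/2·R3
  [ 1  4/3  -5/3  -17/3  0 ]
  [ 0    1     0     -4  0 ]
  [ 0    0     1      2  0 ]
  [ 0    0     0      0  1 ]
R1 ← R1 + 5/3·R3
  [ 1  4/3  0  -7/3  0 ]
  [ 0    1  0    -4  0 ]
  [ 0    0  1     2  0 ]
  [ 0    0  0     0  1 ]
R1 ← R1 − 4/3·R2
  [ 1  0  0   3  0 ]
  [ 0  1  0  -4  0 ]
  [ 0  0  1   2  0 ]
  [ 0  0  0   0  1 ]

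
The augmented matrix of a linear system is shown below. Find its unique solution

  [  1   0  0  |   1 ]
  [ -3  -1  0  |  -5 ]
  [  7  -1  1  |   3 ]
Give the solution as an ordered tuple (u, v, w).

R2 → R2 + 3·R1
  [ 1   0  0  |   1 ]
  [ 0  -1  0  |  -2 ]
  [ 7  -1  1  |   3 ]
R3 → R3 − 7·R1
  [ 1   0  0  |   1 ]
  [ 0  -1  0  |  -2 ]
  [ 0  -1  1  |  -4 ]
R2 → -1·R2
  [ 1   0  0  |   1 ]
  [ 0   1  0  |   2 ]
  [ 0  -1  1  |  -4 ]
R3 → R3 + R2
  [ 1  0  0  |   1 ]
  [ 0  1  0  |   2 ]
  [ 0  0  1  |  -2 ]
Reading off the last column: u = 1, v = 2, w = -2.

(1, 2, -2)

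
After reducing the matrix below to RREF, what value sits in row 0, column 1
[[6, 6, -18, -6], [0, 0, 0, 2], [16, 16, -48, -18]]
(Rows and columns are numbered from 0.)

1

Multiply r1 by 1/6.
  [  1   1   -3   -1 ]
  [  0   0    0    2 ]
  [ 16  16  -48  -18 ]
Subtract 16 times r1 from r3.
  [ 1  1  -3  -1 ]
  [ 0  0   0   2 ]
  [ 0  0   0  -2 ]
Multiply r2 by 1/2.
  [ 1  1  -3  -1 ]
  [ 0  0   0   1 ]
  [ 0  0   0  -2 ]
Add 2 times r2 to r3.
  [ 1  1  -3  -1 ]
  [ 0  0   0   1 ]
  [ 0  0   0   0 ]
Add r2 to r1.
  [ 1  1  -3  0 ]
  [ 0  0   0  1 ]
  [ 0  0   0  0 ]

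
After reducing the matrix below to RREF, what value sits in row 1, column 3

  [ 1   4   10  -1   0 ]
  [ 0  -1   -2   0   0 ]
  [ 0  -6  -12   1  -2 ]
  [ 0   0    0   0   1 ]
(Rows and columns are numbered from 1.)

2

Multiply R2 by -1.
  [ 1   4   10  -1   0 ]
  [ 0   1    2   0   0 ]
  [ 0  -6  -12   1  -2 ]
  [ 0   0    0   0   1 ]
Add 6 times R2 to R3.
  [ 1  4  10  -1   0 ]
  [ 0  1   2   0   0 ]
  [ 0  0   0   1  -2 ]
  [ 0  0   0   0   1 ]
Add 2 times R4 to R3.
  [ 1  4  10  -1  0 ]
  [ 0  1   2   0  0 ]
  [ 0  0   0   1  0 ]
  [ 0  0   0   0  1 ]
Add R3 to R1.
  [ 1  4  10  0  0 ]
  [ 0  1   2  0  0 ]
  [ 0  0   0  1  0 ]
  [ 0  0   0  0  1 ]
Subtract 4 times R2 from R1.
  [ 1  0  2  0  0 ]
  [ 0  1  2  0  0 ]
  [ 0  0  0  1  0 ]
  [ 0  0  0  0  1 ]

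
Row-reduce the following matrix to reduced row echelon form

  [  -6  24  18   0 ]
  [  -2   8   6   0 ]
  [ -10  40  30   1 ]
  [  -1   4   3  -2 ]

[[1, -4, -3, 0], [0, 0, 0, 1], [0, 0, 0, 0], [0, 0, 0, 0]]

r1 ← -1/6·r1
  [   1  -4  -3   0 ]
  [  -2   8   6   0 ]
  [ -10  40  30   1 ]
  [  -1   4   3  -2 ]
r2 ← r2 + 2·r1
  [   1  -4  -3   0 ]
  [   0   0   0   0 ]
  [ -10  40  30   1 ]
  [  -1   4   3  -2 ]
r3 ← r3 + 10·r1
  [  1  -4  -3   0 ]
  [  0   0   0   0 ]
  [  0   0   0   1 ]
  [ -1   4   3  -2 ]
r4 ← r4 + r1
  [ 1  -4  -3   0 ]
  [ 0   0   0   0 ]
  [ 0   0   0   1 ]
  [ 0   0   0  -2 ]
r2 <=> r3
  [ 1  -4  -3   0 ]
  [ 0   0   0   1 ]
  [ 0   0   0   0 ]
  [ 0   0   0  -2 ]
r4 ← r4 + 2·r2
  [ 1  -4  -3  0 ]
  [ 0   0   0  1 ]
  [ 0   0   0  0 ]
  [ 0   0   0  0 ]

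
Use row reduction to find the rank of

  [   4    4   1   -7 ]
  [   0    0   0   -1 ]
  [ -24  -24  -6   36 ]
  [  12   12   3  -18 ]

rank = 2

r1 → 1/4·r1
  [   1    1  1/4  -7/4 ]
  [   0    0    0    -1 ]
  [ -24  -24   -6    36 ]
  [  12   12    3   -18 ]
r3 → r3 + 24·r1
  [  1   1  1/4  -7/4 ]
  [  0   0    0    -1 ]
  [  0   0    0    -6 ]
  [ 12  12    3   -18 ]
r4 → r4 − 12·r1
  [ 1  1  1/4  -7/4 ]
  [ 0  0    0    -1 ]
  [ 0  0    0    -6 ]
  [ 0  0    0     3 ]
r2 → -1·r2
  [ 1  1  1/4  -7/4 ]
  [ 0  0    0     1 ]
  [ 0  0    0    -6 ]
  [ 0  0    0     3 ]
r3 → r3 + 6·r2
  [ 1  1  1/4  -7/4 ]
  [ 0  0    0     1 ]
  [ 0  0    0     0 ]
  [ 0  0    0     3 ]
r4 → r4 − 3·r2
  [ 1  1  1/4  -7/4 ]
  [ 0  0    0     1 ]
  [ 0  0    0     0 ]
  [ 0  0    0     0 ]
r1 → r1 + 7/4·r2
  [ 1  1  1/4  0 ]
  [ 0  0    0  1 ]
  [ 0  0    0  0 ]
  [ 0  0    0  0 ]
The reduced form has 2 nonzero rows.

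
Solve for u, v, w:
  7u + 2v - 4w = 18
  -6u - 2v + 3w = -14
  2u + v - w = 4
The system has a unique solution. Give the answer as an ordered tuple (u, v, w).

(2, -2, -2)

Form the augmented matrix and row-reduce:
  [  7   2  -4  |   18 ]
  [ -6  -2   3  |  -14 ]
  [  2   1  -1  |    4 ]
Multiply r1 by 1/7.
  [  1  2/7  -4/7  |  18/7 ]
  [ -6   -2     3  |   -14 ]
  [  2    1    -1  |     4 ]
Add 6 times r1 to r2.
  [ 1   2/7  -4/7  |  18/7 ]
  [ 0  -2/7  -3/7  |  10/7 ]
  [ 2     1    -1  |     4 ]
Subtract 2 times r1 from r3.
  [ 1   2/7  -4/7  |  18/7 ]
  [ 0  -2/7  -3/7  |  10/7 ]
  [ 0   3/7   1/7  |  -8/7 ]
Multiply r2 by -7/2.
  [ 1  2/7  -4/7  |  18/7 ]
  [ 0    1   3/2  |    -5 ]
  [ 0  3/7   1/7  |  -8/7 ]
Subtract 3/7 times r2 from r3.
  [ 1  2/7  -4/7  |  18/7 ]
  [ 0    1   3/2  |    -5 ]
  [ 0    0  -1/2  |     1 ]
Multiply r3 by -2.
  [ 1  2/7  -4/7  |  18/7 ]
  [ 0    1   3/2  |    -5 ]
  [ 0    0     1  |    -2 ]
Subtract 3/2 times r3 from r2.
  [ 1  2/7  -4/7  |  18/7 ]
  [ 0    1     0  |    -2 ]
  [ 0    0     1  |    -2 ]
Add 4/7 times r3 to r1.
  [ 1  2/7  0  |  10/7 ]
  [ 0    1  0  |    -2 ]
  [ 0    0  1  |    -2 ]
Subtract 2/7 times r2 from r1.
  [ 1  0  0  |   2 ]
  [ 0  1  0  |  -2 ]
  [ 0  0  1  |  -2 ]
Reading off the last column: u = 2, v = -2, w = -2.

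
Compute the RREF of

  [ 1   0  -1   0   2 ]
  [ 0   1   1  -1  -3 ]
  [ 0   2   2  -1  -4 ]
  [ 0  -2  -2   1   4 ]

[[1, 0, -1, 0, 2], [0, 1, 1, 0, -1], [0, 0, 0, 1, 2], [0, 0, 0, 0, 0]]

R3 → R3 − 2·R2
  [ 1   0  -1   0   2 ]
  [ 0   1   1  -1  -3 ]
  [ 0   0   0   1   2 ]
  [ 0  -2  -2   1   4 ]
R4 → R4 + 2·R2
  [ 1  0  -1   0   2 ]
  [ 0  1   1  -1  -3 ]
  [ 0  0   0   1   2 ]
  [ 0  0   0  -1  -2 ]
R4 → R4 + R3
  [ 1  0  -1   0   2 ]
  [ 0  1   1  -1  -3 ]
  [ 0  0   0   1   2 ]
  [ 0  0   0   0   0 ]
R2 → R2 + R3
  [ 1  0  -1  0   2 ]
  [ 0  1   1  0  -1 ]
  [ 0  0   0  1   2 ]
  [ 0  0   0  0   0 ]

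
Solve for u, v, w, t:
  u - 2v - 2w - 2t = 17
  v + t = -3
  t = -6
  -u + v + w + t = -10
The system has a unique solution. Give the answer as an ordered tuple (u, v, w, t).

(3, 3, -4, -6)

Form the augmented matrix and row-reduce:
  [  1  -2  -2  -2  |   17 ]
  [  0   1   0   1  |   -3 ]
  [  0   0   0   1  |   -6 ]
  [ -1   1   1   1  |  -10 ]
R4 := R4 + R1
R4 := R4 + R2
R3 ↔ R4
R3 := -1·R3
R2 := R2 − R4
R1 := R1 + 2·R4
R1 := R1 + 2·R3
R1 := R1 + 2·R2
Reading off the last column: u = 3, v = 3, w = -4, t = -6.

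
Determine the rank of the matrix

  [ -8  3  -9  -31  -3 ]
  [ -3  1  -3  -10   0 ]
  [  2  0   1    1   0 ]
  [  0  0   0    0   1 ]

rank = 4

R1 ← -1/8·R1
  [  1  -3/8  9/8  31/8  3/8 ]
  [ -3     1   -3   -10    0 ]
  [  2     0    1     1    0 ]
  [  0     0    0     0    1 ]
R2 ← R2 + 3·R1
  [ 1  -3/8  9/8  31/8  3/8 ]
  [ 0  -1/8  3/8  13/8  9/8 ]
  [ 2     0    1     1    0 ]
  [ 0     0    0     0    1 ]
R3 ← R3 − 2·R1
  [ 1  -3/8   9/8   31/8   3/8 ]
  [ 0  -1/8   3/8   13/8   9/8 ]
  [ 0   3/4  -5/4  -27/4  -3/4 ]
  [ 0     0     0      0     1 ]
R2 ← -8·R2
  [ 1  -3/8   9/8   31/8   3/8 ]
  [ 0     1    -3    -13    -9 ]
  [ 0   3/4  -5/4  -27/4  -3/4 ]
  [ 0     0     0      0     1 ]
R3 ← R3 − 3/4·R2
  [ 1  -3/8  9/8  31/8  3/8 ]
  [ 0     1   -3   -13   -9 ]
  [ 0     0    1     3    6 ]
  [ 0     0    0     0    1 ]
R3 ← R3 − 6·R4
  [ 1  -3/8  9/8  31/8  3/8 ]
  [ 0     1   -3   -13   -9 ]
  [ 0     0    1     3    0 ]
  [ 0     0    0     0    1 ]
R2 ← R2 + 9·R4
  [ 1  -3/8  9/8  31/8  3/8 ]
  [ 0     1   -3   -13    0 ]
  [ 0     0    1     3    0 ]
  [ 0     0    0     0    1 ]
R1 ← R1 − 3/8·R4
  [ 1  -3/8  9/8  31/8  0 ]
  [ 0     1   -3   -13  0 ]
  [ 0     0    1     3  0 ]
  [ 0     0    0     0  1 ]
R2 ← R2 + 3·R3
  [ 1  -3/8  9/8  31/8  0 ]
  [ 0     1    0    -4  0 ]
  [ 0     0    1     3  0 ]
  [ 0     0    0     0  1 ]
R1 ← R1 − 9/8·R3
  [ 1  -3/8  0  1/2  0 ]
  [ 0     1  0   -4  0 ]
  [ 0     0  1    3  0 ]
  [ 0     0  0    0  1 ]
R1 ← R1 + 3/8·R2
  [ 1  0  0  -1  0 ]
  [ 0  1  0  -4  0 ]
  [ 0  0  1   3  0 ]
  [ 0  0  0   0  1 ]
The reduced form has 4 nonzero rows.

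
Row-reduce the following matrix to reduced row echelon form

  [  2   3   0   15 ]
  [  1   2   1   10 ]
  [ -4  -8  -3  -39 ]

Multiply r1 by 1/2.
Subtract r1 from r2.
Add 4 times r1 to r3.
Multiply r2 by 2.
Add 2 times r2 to r3.
Subtract 2 times r3 from r2.
Subtract 3/2 times r2 from r1.

[[1, 0, 0, 3], [0, 1, 0, 3], [0, 0, 1, 1]]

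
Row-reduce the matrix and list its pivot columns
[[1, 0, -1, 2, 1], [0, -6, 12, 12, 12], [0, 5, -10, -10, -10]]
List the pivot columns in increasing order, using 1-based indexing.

Multiply R2 by -1/6.
Subtract 5 times R2 from R3.
Pivot columns are the columns containing a leading 1.

1, 2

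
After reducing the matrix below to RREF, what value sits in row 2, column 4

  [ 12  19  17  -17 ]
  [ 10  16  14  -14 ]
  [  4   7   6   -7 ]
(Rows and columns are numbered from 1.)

-1

R1 := 1/12·R1
  [  1  19/12  17/12  -17/12 ]
  [ 10     16     14     -14 ]
  [  4      7      6      -7 ]
R2 := R2 − 10·R1
  [ 1  19/12  17/12  -17/12 ]
  [ 0    1/6   -1/6     1/6 ]
  [ 4      7      6      -7 ]
R3 := R3 − 4·R1
  [ 1  19/12  17/12  -17/12 ]
  [ 0    1/6   -1/6     1/6 ]
  [ 0    2/3    1/3    -4/3 ]
R2 := 6·R2
  [ 1  19/12  17/12  -17/12 ]
  [ 0      1     -1       1 ]
  [ 0    2/3    1/3    -4/3 ]
R3 := R3 − 2/3·R2
  [ 1  19/12  17/12  -17/12 ]
  [ 0      1     -1       1 ]
  [ 0      0      1      -2 ]
R2 := R2 + R3
  [ 1  19/12  17/12  -17/12 ]
  [ 0      1      0      -1 ]
  [ 0      0      1      -2 ]
R1 := R1 − 17/12·R3
  [ 1  19/12  0  17/12 ]
  [ 0      1  0     -1 ]
  [ 0      0  1     -2 ]
R1 := R1 − 19/12·R2
  [ 1  0  0   3 ]
  [ 0  1  0  -1 ]
  [ 0  0  1  -2 ]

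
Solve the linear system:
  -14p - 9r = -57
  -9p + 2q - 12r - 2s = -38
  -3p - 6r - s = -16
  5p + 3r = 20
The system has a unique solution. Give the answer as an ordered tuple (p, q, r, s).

Form the augmented matrix and row-reduce:
  [ -14  0   -9   0  |  -57 ]
  [  -9  2  -12  -2  |  -38 ]
  [  -3  0   -6  -1  |  -16 ]
  [   5  0    3   0  |   20 ]
R1 ← -1/14·R1
R2 ← R2 + 9·R1
R3 ← R3 + 3·R1
R4 ← R4 − 5·R1
R2 ← 1/2·R2
R3 ← -14/57·R3
R4 ← R4 + 3/14·R3
R4 ← 19·R4
R3 ← R3 − 14/57·R4
R2 ← R2 + R4
R2 ← R2 + 87/28·R3
R1 ← R1 − 9/14·R3
Reading off the last column: p = 3, q = 3/2, r = 5/3, s = -3.

(3, 3/2, 5/3, -3)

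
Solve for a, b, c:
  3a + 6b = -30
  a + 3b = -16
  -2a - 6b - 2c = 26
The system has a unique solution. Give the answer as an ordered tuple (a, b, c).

(2, -6, 3)

Form the augmented matrix and row-reduce:
  [  3   6   0  |  -30 ]
  [  1   3   0  |  -16 ]
  [ -2  -6  -2  |   26 ]
R1 → 1/3·R1
  [  1   2   0  |  -10 ]
  [  1   3   0  |  -16 ]
  [ -2  -6  -2  |   26 ]
R2 → R2 − R1
  [  1   2   0  |  -10 ]
  [  0   1   0  |   -6 ]
  [ -2  -6  -2  |   26 ]
R3 → R3 + 2·R1
  [ 1   2   0  |  -10 ]
  [ 0   1   0  |   -6 ]
  [ 0  -2  -2  |    6 ]
R3 → R3 + 2·R2
  [ 1  2   0  |  -10 ]
  [ 0  1   0  |   -6 ]
  [ 0  0  -2  |   -6 ]
R3 → -1/2·R3
  [ 1  2  0  |  -10 ]
  [ 0  1  0  |   -6 ]
  [ 0  0  1  |    3 ]
R1 → R1 − 2·R2
  [ 1  0  0  |   2 ]
  [ 0  1  0  |  -6 ]
  [ 0  0  1  |   3 ]
Reading off the last column: a = 2, b = -6, c = 3.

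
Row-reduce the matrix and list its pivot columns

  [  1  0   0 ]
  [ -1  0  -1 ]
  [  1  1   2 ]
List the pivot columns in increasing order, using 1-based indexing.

Add r1 to r2.
  [ 1  0   0 ]
  [ 0  0  -1 ]
  [ 1  1   2 ]
Subtract r1 from r3.
  [ 1  0   0 ]
  [ 0  0  -1 ]
  [ 0  1   2 ]
Swap r2 and r3.
  [ 1  0   0 ]
  [ 0  1   2 ]
  [ 0  0  -1 ]
Multiply r3 by -1.
  [ 1  0  0 ]
  [ 0  1  2 ]
  [ 0  0  1 ]
Subtract 2 times r3 from r2.
  [ 1  0  0 ]
  [ 0  1  0 ]
  [ 0  0  1 ]
Pivot columns are the columns containing a leading 1.

1, 2, 3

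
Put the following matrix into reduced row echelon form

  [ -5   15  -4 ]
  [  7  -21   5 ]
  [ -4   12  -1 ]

Multiply r1 by -1/5.
  [  1   -3  4/5 ]
  [  7  -21    5 ]
  [ -4   12   -1 ]
Subtract 7 times r1 from r2.
  [  1  -3   4/5 ]
  [  0   0  -3/5 ]
  [ -4  12    -1 ]
Add 4 times r1 to r3.
  [ 1  -3   4/5 ]
  [ 0   0  -3/5 ]
  [ 0   0  11/5 ]
Multiply r2 by -5/3.
  [ 1  -3   4/5 ]
  [ 0   0     1 ]
  [ 0   0  11/5 ]
Subtract 11/5 times r2 from r3.
  [ 1  -3  4/5 ]
  [ 0   0    1 ]
  [ 0   0    0 ]
Subtract 4/5 times r2 from r1.
  [ 1  -3  0 ]
  [ 0   0  1 ]
  [ 0   0  0 ]

[[1, -3, 0], [0, 0, 1], [0, 0, 0]]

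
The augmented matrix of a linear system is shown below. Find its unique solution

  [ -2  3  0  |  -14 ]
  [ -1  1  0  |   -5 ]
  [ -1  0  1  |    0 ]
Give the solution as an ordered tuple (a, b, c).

(1, -4, 1)

R1 ← -1/2·R1
  [  1  -3/2  0  |   7 ]
  [ -1     1  0  |  -5 ]
  [ -1     0  1  |   0 ]
R2 ← R2 + R1
  [  1  -3/2  0  |  7 ]
  [  0  -1/2  0  |  2 ]
  [ -1     0  1  |  0 ]
R3 ← R3 + R1
  [ 1  -3/2  0  |  7 ]
  [ 0  -1/2  0  |  2 ]
  [ 0  -3/2  1  |  7 ]
R2 ← -2·R2
  [ 1  -3/2  0  |   7 ]
  [ 0     1  0  |  -4 ]
  [ 0  -3/2  1  |   7 ]
R3 ← R3 + 3/2·R2
  [ 1  -3/2  0  |   7 ]
  [ 0     1  0  |  -4 ]
  [ 0     0  1  |   1 ]
R1 ← R1 + 3/2·R2
  [ 1  0  0  |   1 ]
  [ 0  1  0  |  -4 ]
  [ 0  0  1  |   1 ]
Reading off the last column: a = 1, b = -4, c = 1.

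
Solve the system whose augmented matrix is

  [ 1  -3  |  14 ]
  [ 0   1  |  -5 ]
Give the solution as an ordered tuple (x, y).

(-1, -5)

R1 → R1 + 3·R2
  [ 1  0  |  -1 ]
  [ 0  1  |  -5 ]
Reading off the last column: x = -1, y = -5.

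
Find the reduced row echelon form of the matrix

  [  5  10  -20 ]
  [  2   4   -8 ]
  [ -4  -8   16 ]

Multiply R1 by 1/5.
Subtract 2 times R1 from R2.
Add 4 times R1 to R3.

[[1, 2, -4], [0, 0, 0], [0, 0, 0]]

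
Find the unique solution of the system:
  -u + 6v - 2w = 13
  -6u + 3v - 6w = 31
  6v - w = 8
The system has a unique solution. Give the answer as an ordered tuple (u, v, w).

(1, 1/3, -6)

Form the augmented matrix and row-reduce:
  [ -1  6  -2  |  13 ]
  [ -6  3  -6  |  31 ]
  [  0  6  -1  |   8 ]
ρ1 -> -1·ρ1
  [  1  -6   2  |  -13 ]
  [ -6   3  -6  |   31 ]
  [  0   6  -1  |    8 ]
ρ2 -> ρ2 + 6·ρ1
  [ 1   -6   2  |  -13 ]
  [ 0  -33   6  |  -47 ]
  [ 0    6  -1  |    8 ]
ρ2 -> -1/33·ρ2
  [ 1  -6      2  |    -13 ]
  [ 0   1  -2/11  |  47/33 ]
  [ 0   6     -1  |      8 ]
ρ3 -> ρ3 − 6·ρ2
  [ 1  -6      2  |    -13 ]
  [ 0   1  -2/11  |  47/33 ]
  [ 0   0   1/11  |  -6/11 ]
ρ3 -> 11·ρ3
  [ 1  -6      2  |    -13 ]
  [ 0   1  -2/11  |  47/33 ]
  [ 0   0      1  |     -6 ]
ρ2 -> ρ2 + 2/11·ρ3
  [ 1  -6  2  |  -13 ]
  [ 0   1  0  |  1/3 ]
  [ 0   0  1  |   -6 ]
ρ1 -> ρ1 − 2·ρ3
  [ 1  -6  0  |   -1 ]
  [ 0   1  0  |  1/3 ]
  [ 0   0  1  |   -6 ]
ρ1 -> ρ1 + 6·ρ2
  [ 1  0  0  |    1 ]
  [ 0  1  0  |  1/3 ]
  [ 0  0  1  |   -6 ]
Reading off the last column: u = 1, v = 1/3, w = -6.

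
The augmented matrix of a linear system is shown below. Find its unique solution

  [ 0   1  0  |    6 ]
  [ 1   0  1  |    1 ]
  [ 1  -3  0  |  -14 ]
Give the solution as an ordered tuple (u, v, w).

(4, 6, -3)

R1 <-> R2
R3 → R3 − R1
R3 → R3 + 3·R2
R3 → -1·R3
R1 → R1 − R3
Reading off the last column: u = 4, v = 6, w = -3.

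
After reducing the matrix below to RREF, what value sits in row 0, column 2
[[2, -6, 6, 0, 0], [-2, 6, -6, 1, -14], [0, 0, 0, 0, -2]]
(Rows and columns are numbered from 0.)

3

R1 -> 1/2·R1
R2 -> R2 + 2·R1
R3 -> -1/2·R3
R2 -> R2 + 14·R3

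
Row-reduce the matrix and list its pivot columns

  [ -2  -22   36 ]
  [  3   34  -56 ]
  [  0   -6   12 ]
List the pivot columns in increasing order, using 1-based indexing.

ρ1 ← -1/2·ρ1
  [ 1  11  -18 ]
  [ 3  34  -56 ]
  [ 0  -6   12 ]
ρ2 ← ρ2 − 3·ρ1
  [ 1  11  -18 ]
  [ 0   1   -2 ]
  [ 0  -6   12 ]
ρ3 ← ρ3 + 6·ρ2
  [ 1  11  -18 ]
  [ 0   1   -2 ]
  [ 0   0    0 ]
ρ1 ← ρ1 − 11·ρ2
  [ 1  0   4 ]
  [ 0  1  -2 ]
  [ 0  0   0 ]
Pivot columns are the columns containing a leading 1.

1, 2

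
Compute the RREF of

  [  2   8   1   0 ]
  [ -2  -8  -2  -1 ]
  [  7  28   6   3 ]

[[1, 4, 0, 0], [0, 0, 1, 0], [0, 0, 0, 1]]

R1 := 1/2·R1
  [  1   4  1/2   0 ]
  [ -2  -8   -2  -1 ]
  [  7  28    6   3 ]
R2 := R2 + 2·R1
  [ 1   4  1/2   0 ]
  [ 0   0   -1  -1 ]
  [ 7  28    6   3 ]
R3 := R3 − 7·R1
  [ 1  4  1/2   0 ]
  [ 0  0   -1  -1 ]
  [ 0  0  5/2   3 ]
R2 := -1·R2
  [ 1  4  1/2  0 ]
  [ 0  0    1  1 ]
  [ 0  0  5/2  3 ]
R3 := R3 − 5/2·R2
  [ 1  4  1/2    0 ]
  [ 0  0    1    1 ]
  [ 0  0    0  1/2 ]
R3 := 2·R3
  [ 1  4  1/2  0 ]
  [ 0  0    1  1 ]
  [ 0  0    0  1 ]
R2 := R2 − R3
  [ 1  4  1/2  0 ]
  [ 0  0    1  0 ]
  [ 0  0    0  1 ]
R1 := R1 − 1/2·R2
  [ 1  4  0  0 ]
  [ 0  0  1  0 ]
  [ 0  0  0  1 ]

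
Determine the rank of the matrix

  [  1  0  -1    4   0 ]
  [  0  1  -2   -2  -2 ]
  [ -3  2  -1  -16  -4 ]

rank = 2

R3 := R3 + 3·R1
  [ 1  0  -1   4   0 ]
  [ 0  1  -2  -2  -2 ]
  [ 0  2  -4  -4  -4 ]
R3 := R3 − 2·R2
  [ 1  0  -1   4   0 ]
  [ 0  1  -2  -2  -2 ]
  [ 0  0   0   0   0 ]
The reduced form has 2 nonzero rows.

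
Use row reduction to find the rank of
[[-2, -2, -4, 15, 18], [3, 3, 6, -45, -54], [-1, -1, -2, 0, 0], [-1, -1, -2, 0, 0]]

rank = 2

ρ1 → -1/2·ρ1
  [  1   1   2  -15/2   -9 ]
  [  3   3   6    -45  -54 ]
  [ -1  -1  -2      0    0 ]
  [ -1  -1  -2      0    0 ]
ρ2 → ρ2 − 3·ρ1
  [  1   1   2  -15/2   -9 ]
  [  0   0   0  -45/2  -27 ]
  [ -1  -1  -2      0    0 ]
  [ -1  -1  -2      0    0 ]
ρ3 → ρ3 + ρ1
  [  1   1   2  -15/2   -9 ]
  [  0   0   0  -45/2  -27 ]
  [  0   0   0  -15/2   -9 ]
  [ -1  -1  -2      0    0 ]
ρ4 → ρ4 + ρ1
  [ 1  1  2  -15/2   -9 ]
  [ 0  0  0  -45/2  -27 ]
  [ 0  0  0  -15/2   -9 ]
  [ 0  0  0  -15/2   -9 ]
ρ2 → -2/45·ρ2
  [ 1  1  2  -15/2   -9 ]
  [ 0  0  0      1  6/5 ]
  [ 0  0  0  -15/2   -9 ]
  [ 0  0  0  -15/2   -9 ]
ρ3 → ρ3 + 15/2·ρ2
  [ 1  1  2  -15/2   -9 ]
  [ 0  0  0      1  6/5 ]
  [ 0  0  0      0    0 ]
  [ 0  0  0  -15/2   -9 ]
ρ4 → ρ4 + 15/2·ρ2
  [ 1  1  2  -15/2   -9 ]
  [ 0  0  0      1  6/5 ]
  [ 0  0  0      0    0 ]
  [ 0  0  0      0    0 ]
ρ1 → ρ1 + 15/2·ρ2
  [ 1  1  2  0    0 ]
  [ 0  0  0  1  6/5 ]
  [ 0  0  0  0    0 ]
  [ 0  0  0  0    0 ]
The reduced form has 2 nonzero rows.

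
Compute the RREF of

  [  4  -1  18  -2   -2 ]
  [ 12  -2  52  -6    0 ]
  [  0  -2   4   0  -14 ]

r1 := 1/4·r1
  [  1  -1/4  9/2  -1/2  -1/2 ]
  [ 12    -2   52    -6     0 ]
  [  0    -2    4     0   -14 ]
r2 := r2 − 12·r1
  [ 1  -1/4  9/2  -1/2  -1/2 ]
  [ 0     1   -2     0     6 ]
  [ 0    -2    4     0   -14 ]
r3 := r3 + 2·r2
  [ 1  -1/4  9/2  -1/2  -1/2 ]
  [ 0     1   -2     0     6 ]
  [ 0     0    0     0    -2 ]
r3 := -1/2·r3
  [ 1  -1/4  9/2  -1/2  -1/2 ]
  [ 0     1   -2     0     6 ]
  [ 0     0    0     0     1 ]
r2 := r2 − 6·r3
  [ 1  -1/4  9/2  -1/2  -1/2 ]
  [ 0     1   -2     0     0 ]
  [ 0     0    0     0     1 ]
r1 := r1 + 1/2·r3
  [ 1  -1/4  9/2  -1/2  0 ]
  [ 0     1   -2     0  0 ]
  [ 0     0    0     0  1 ]
r1 := r1 + 1/4·r2
  [ 1  0   4  -1/2  0 ]
  [ 0  1  -2     0  0 ]
  [ 0  0   0     0  1 ]

[[1, 0, 4, -1/2, 0], [0, 1, -2, 0, 0], [0, 0, 0, 0, 1]]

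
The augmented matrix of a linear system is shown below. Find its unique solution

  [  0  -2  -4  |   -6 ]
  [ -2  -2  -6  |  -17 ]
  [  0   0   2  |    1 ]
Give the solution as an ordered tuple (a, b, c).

(5, 2, 1/2)

ρ1 <=> ρ2
ρ1 -> -1/2·ρ1
ρ2 -> -1/2·ρ2
ρ3 -> 1/2·ρ3
ρ2 -> ρ2 − 2·ρ3
ρ1 -> ρ1 − 3·ρ3
ρ1 -> ρ1 − ρ2
Reading off the last column: a = 5, b = 2, c = 1/2.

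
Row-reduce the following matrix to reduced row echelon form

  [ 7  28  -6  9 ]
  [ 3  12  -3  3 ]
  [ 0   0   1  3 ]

Multiply ρ1 by 1/7.
Subtract 3 times ρ1 from ρ2.
Multiply ρ2 by -7/3.
Subtract ρ2 from ρ3.
Subtract 2 times ρ3 from ρ2.
Subtract 9/7 times ρ3 from ρ1.
Add 6/7 times ρ2 to ρ1.

[[1, 4, 0, 0], [0, 0, 1, 0], [0, 0, 0, 1]]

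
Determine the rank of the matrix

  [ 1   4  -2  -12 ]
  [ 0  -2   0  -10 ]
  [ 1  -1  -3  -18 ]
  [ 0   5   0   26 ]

R3 := R3 − R1
  [ 1   4  -2  -12 ]
  [ 0  -2   0  -10 ]
  [ 0  -5  -1   -6 ]
  [ 0   5   0   26 ]
R2 := -1/2·R2
  [ 1   4  -2  -12 ]
  [ 0   1   0    5 ]
  [ 0  -5  -1   -6 ]
  [ 0   5   0   26 ]
R3 := R3 + 5·R2
  [ 1  4  -2  -12 ]
  [ 0  1   0    5 ]
  [ 0  0  -1   19 ]
  [ 0  5   0   26 ]
R4 := R4 − 5·R2
  [ 1  4  -2  -12 ]
  [ 0  1   0    5 ]
  [ 0  0  -1   19 ]
  [ 0  0   0    1 ]
R3 := -1·R3
  [ 1  4  -2  -12 ]
  [ 0  1   0    5 ]
  [ 0  0   1  -19 ]
  [ 0  0   0    1 ]
R3 := R3 + 19·R4
  [ 1  4  -2  -12 ]
  [ 0  1   0    5 ]
  [ 0  0   1    0 ]
  [ 0  0   0    1 ]
R2 := R2 − 5·R4
  [ 1  4  -2  -12 ]
  [ 0  1   0    0 ]
  [ 0  0   1    0 ]
  [ 0  0   0    1 ]
R1 := R1 + 12·R4
  [ 1  4  -2  0 ]
  [ 0  1   0  0 ]
  [ 0  0   1  0 ]
  [ 0  0   0  1 ]
R1 := R1 + 2·R3
  [ 1  4  0  0 ]
  [ 0  1  0  0 ]
  [ 0  0  1  0 ]
  [ 0  0  0  1 ]
R1 := R1 − 4·R2
  [ 1  0  0  0 ]
  [ 0  1  0  0 ]
  [ 0  0  1  0 ]
  [ 0  0  0  1 ]
The reduced form has 4 nonzero rows.

rank = 4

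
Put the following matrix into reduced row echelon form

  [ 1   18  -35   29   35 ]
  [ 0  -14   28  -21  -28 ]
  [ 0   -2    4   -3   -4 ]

[[1, 0, 1, 2, -1], [0, 1, -2, 3/2, 2], [0, 0, 0, 0, 0]]

R2 ← -1/14·R2
  [ 1  18  -35   29  35 ]
  [ 0   1   -2  3/2   2 ]
  [ 0  -2    4   -3  -4 ]
R3 ← R3 + 2·R2
  [ 1  18  -35   29  35 ]
  [ 0   1   -2  3/2   2 ]
  [ 0   0    0    0   0 ]
R1 ← R1 − 18·R2
  [ 1  0   1    2  -1 ]
  [ 0  1  -2  3/2   2 ]
  [ 0  0   0    0   0 ]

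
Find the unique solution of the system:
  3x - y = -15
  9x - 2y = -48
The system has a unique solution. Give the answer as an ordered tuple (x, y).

(-6, -3)

Form the augmented matrix and row-reduce:
  [ 3  -1  |  -15 ]
  [ 9  -2  |  -48 ]
Multiply r1 by 1/3.
  [ 1  -1/3  |   -5 ]
  [ 9    -2  |  -48 ]
Subtract 9 times r1 from r2.
  [ 1  -1/3  |  -5 ]
  [ 0     1  |  -3 ]
Add 1/3 times r2 to r1.
  [ 1  0  |  -6 ]
  [ 0  1  |  -3 ]
Reading off the last column: x = -6, y = -3.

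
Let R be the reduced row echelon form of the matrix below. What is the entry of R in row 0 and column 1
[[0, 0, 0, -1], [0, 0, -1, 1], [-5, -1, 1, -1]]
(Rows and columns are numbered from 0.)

Swap R1 and R3.
  [ -5  -1   1  -1 ]
  [  0   0  -1   1 ]
  [  0   0   0  -1 ]
Multiply R1 by -1/5.
  [ 1  1/5  -1/5  1/5 ]
  [ 0    0    -1    1 ]
  [ 0    0     0   -1 ]
Multiply R2 by -1.
  [ 1  1/5  -1/5  1/5 ]
  [ 0    0     1   -1 ]
  [ 0    0     0   -1 ]
Multiply R3 by -1.
  [ 1  1/5  -1/5  1/5 ]
  [ 0    0     1   -1 ]
  [ 0    0     0    1 ]
Add R3 to R2.
  [ 1  1/5  -1/5  1/5 ]
  [ 0    0     1    0 ]
  [ 0    0     0    1 ]
Subtract 1/5 times R3 from R1.
  [ 1  1/5  -1/5  0 ]
  [ 0    0     1  0 ]
  [ 0    0     0  1 ]
Add 1/5 times R2 to R1.
  [ 1  1/5  0  0 ]
  [ 0    0  1  0 ]
  [ 0    0  0  1 ]

1/5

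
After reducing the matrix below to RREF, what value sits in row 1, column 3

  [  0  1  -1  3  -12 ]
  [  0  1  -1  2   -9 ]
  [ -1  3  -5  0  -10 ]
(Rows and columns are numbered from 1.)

2

r1 ↔ r3
  [ -1  3  -5  0  -10 ]
  [  0  1  -1  2   -9 ]
  [  0  1  -1  3  -12 ]
r1 → -1·r1
  [ 1  -3   5  0   10 ]
  [ 0   1  -1  2   -9 ]
  [ 0   1  -1  3  -12 ]
r3 → r3 − r2
  [ 1  -3   5  0  10 ]
  [ 0   1  -1  2  -9 ]
  [ 0   0   0  1  -3 ]
r2 → r2 − 2·r3
  [ 1  -3   5  0  10 ]
  [ 0   1  -1  0  -3 ]
  [ 0   0   0  1  -3 ]
r1 → r1 + 3·r2
  [ 1  0   2  0   1 ]
  [ 0  1  -1  0  -3 ]
  [ 0  0   0  1  -3 ]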